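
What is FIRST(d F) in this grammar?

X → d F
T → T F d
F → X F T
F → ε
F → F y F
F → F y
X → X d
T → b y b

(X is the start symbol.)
To compute FIRST(d F), process the symbols left to right:
Symbol d is a terminal. Add 'd' and stop.
FIRST(d F) = { 'd' }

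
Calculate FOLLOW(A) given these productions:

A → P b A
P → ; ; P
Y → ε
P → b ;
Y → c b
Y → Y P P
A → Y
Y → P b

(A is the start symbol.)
{ $ }

To compute FOLLOW(A), find every occurrence of A on a right-hand side N → α A β: add FIRST(β) \ {ε}, and if β is empty or nullable also add FOLLOW(N). Iterate to a fixed point.

A is the start symbol, so $ ∈ FOLLOW(A).
In A → P b A: A is at the end; this adds FOLLOW(A) to itself — nothing new

Taking the union: FOLLOW(A) = { $ }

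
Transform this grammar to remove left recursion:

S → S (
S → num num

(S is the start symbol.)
S is directly left-recursive. The standard transformation for
  A → A α₁ | ... | A α_m | β₁ | ... | β_n
is
  A  → β₁ A' | ... | β_n A'
  A' → α₁ A' | ... | α_m A' | ε

S → num num becomes S → num num S'
S → S ( becomes S' → ( S'
Add S' → ε

Resulting grammar:
S → num num S'
S' → ( S'
S' → ε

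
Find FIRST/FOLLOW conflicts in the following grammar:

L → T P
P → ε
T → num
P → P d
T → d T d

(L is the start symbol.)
Yes. P → P d with FOLLOW(P) on { 'd' }

A FIRST/FOLLOW conflict occurs when a non-terminal N has a nullable alternative N → β (β ⇒* ε) and another alternative N → α with FIRST(α) ∩ FOLLOW(N) ≠ ∅: on such a lookahead the parser cannot decide between expanding α and letting N vanish via β.

Nullable non-terminals: P.
FIRST sets used below: FIRST(P) = { 'd', ε }

P: nullable alternative(s) P → ε; FOLLOW(P) = { $, 'd' }
  P → ε: FIRST \ {ε} = { } — this is the only nullable alternative, skip
  P → P d: FIRST \ {ε} = { 'd' } — overlaps FOLLOW(P) on { 'd' }: CONFLICT

L, T have no nullable alternative, so no FIRST/FOLLOW check is needed there.

So the grammar has 1 FIRST/FOLLOW conflict (marked CONFLICT above).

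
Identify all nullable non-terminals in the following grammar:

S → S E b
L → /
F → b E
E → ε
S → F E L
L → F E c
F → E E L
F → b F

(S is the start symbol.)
{ 'E' }

ε-productions: E → ε
So E is immediately nullable.
No further non-terminal can be added: every production for the remaining non-terminals contains a terminal or a non-nullable non-terminal.
Nullable = { 'E' }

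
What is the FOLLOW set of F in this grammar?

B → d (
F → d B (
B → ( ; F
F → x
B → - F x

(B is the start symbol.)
{ $, '(', 'x' }

In B → ( ; F: F is at the end, add FOLLOW(B)
In B → - F x: F is followed by x, add FIRST(x) \ {ε} = { 'x' }

The FOLLOW sets referred to above (computed the same way, to a fixed point):
  FOLLOW(B) = { $, '(' }

Taking the union: FOLLOW(F) = { $, '(', 'x' }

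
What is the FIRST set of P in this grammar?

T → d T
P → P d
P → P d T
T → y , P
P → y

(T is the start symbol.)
{ 'y' }

To compute FIRST(P), examine every production with P on the left-hand side, reading each right-hand side left to right until a non-nullable symbol is reached.

From P → P d:
  - P is the symbol being defined: contributes nothing new
    P is not nullable, so stop
From P → P d T:
  - P is the symbol being defined: contributes nothing new
    P is not nullable, so stop
From P → y:
  - y is a terminal: add 'y' and stop

Collecting: FIRST(P) = { 'y' }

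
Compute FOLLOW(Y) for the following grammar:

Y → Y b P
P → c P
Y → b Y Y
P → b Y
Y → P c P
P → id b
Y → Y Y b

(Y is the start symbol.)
{ $, 'b', 'c', 'id' }

To compute FOLLOW(Y), find every occurrence of Y on a right-hand side N → α Y β: add FIRST(β) \ {ε}, and if β is empty or nullable also add FOLLOW(N). Iterate to a fixed point.

Y is the start symbol, so $ ∈ FOLLOW(Y).
In Y → Y b P: Y is followed by b P, add FIRST(b P) \ {ε} = { 'b' }
In Y → b Y Y: Y is followed by Y, add FIRST(Y) \ {ε} = { 'b', 'c', 'id' }
In Y → b Y Y: Y is at the end; this adds FOLLOW(Y) to itself — nothing new
In P → b Y: Y is at the end, add FOLLOW(P)
In Y → Y Y b: Y is followed by Y b, add FIRST(Y b) \ {ε} = { 'b', 'c', 'id' }
In Y → Y Y b: Y is followed by b, add FIRST(b) \ {ε} = { 'b' }

The FOLLOW sets referred to above (computed the same way, to a fixed point):
  FOLLOW(P) = { $, 'b', 'c', 'id' }

Taking the union: FOLLOW(Y) = { $, 'b', 'c', 'id' }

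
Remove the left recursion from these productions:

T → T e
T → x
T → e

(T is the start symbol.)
T → x T'
T → e T'
T' → e T'
T' → ε

T is directly left-recursive. The standard transformation for
  A → A α₁ | ... | A α_m | β₁ | ... | β_n
is
  A  → β₁ A' | ... | β_n A'
  A' → α₁ A' | ... | α_m A' | ε

T → x becomes T → x T'
T → e becomes T → e T'
T → T e becomes T' → e T'
Add T' → ε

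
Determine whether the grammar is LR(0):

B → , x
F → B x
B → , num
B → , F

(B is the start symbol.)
Yes, the grammar is LR(0)

A grammar is LR(0) if no state in the canonical LR(0) collection has:
  - both a shift item (dot before a terminal) and a complete item (shift-reduce conflict), or
  - two or more complete items (reduce-reduce conflict; the accept item [B' → B .] counts as a complete item here).

Augment with B' → B and build the canonical LR(0) collection (I0 = CLOSURE({[B' → . B]}), then GOTO on every symbol after a dot until no new states appear). It has 8 states:
  I0: { [B → . , F], [B → . , num], [B → . , x], [B' → . B] }  — shift
  I1: { [B → , . F], [B → , . num], [B → , . x], [B → . , F], [B → . , num], [B → . , x], [F → . B x] }  — shift
  I2: { [B' → B .] }  — accept
  I3: { [F → B . x] }  — shift
  I4: { [B → , F .] }  — reduce
  I5: { [B → , num .] }  — reduce
  I6: { [B → , x .] }  — reduce
  I7: { [F → B x .] }  — reduce

Every state is either a pure shift/goto state or contains exactly one complete item and nothing to shift — no conflicts. The grammar is LR(0).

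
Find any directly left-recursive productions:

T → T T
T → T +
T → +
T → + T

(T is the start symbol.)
Direct left recursion occurs when N → N α for some non-terminal N (the right-hand side begins with the left-hand side itself).

T → T T: LEFT RECURSIVE (starts with T)
T → T +: LEFT RECURSIVE (starts with T)
T → +: starts with '+'
T → + T: starts with '+'

The grammar has direct left recursion on: T.

Answer: Yes, T is left-recursive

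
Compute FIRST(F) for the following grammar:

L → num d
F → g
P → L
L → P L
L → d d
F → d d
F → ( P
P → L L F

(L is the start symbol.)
To compute FIRST(F), examine every production with F on the left-hand side, reading each right-hand side left to right until a non-nullable symbol is reached.

From F → g:
  - g is a terminal: add 'g' and stop
From F → d d:
  - d is a terminal: add 'd' and stop
From F → ( P:
  - '(' is a terminal: add '(' and stop

Collecting: FIRST(F) = { '(', 'd', 'g' }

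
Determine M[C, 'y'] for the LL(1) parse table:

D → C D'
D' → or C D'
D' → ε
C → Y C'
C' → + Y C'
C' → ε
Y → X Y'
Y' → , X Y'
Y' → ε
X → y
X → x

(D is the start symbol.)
To find M[C, 'y'], we find productions for C where 'y' is in the predict set (PREDICT(N → α) = (FIRST(α) \ {ε}) ∪ (FOLLOW(N) if α ⇒* ε)).

Relevant sets:
  FIRST(Y) = { 'x', 'y' }

C → Y C': PREDICT = { 'x', 'y' }
  'y' is in predict set, so this production goes in M[C, 'y']

M[C, 'y'] = C → Y C'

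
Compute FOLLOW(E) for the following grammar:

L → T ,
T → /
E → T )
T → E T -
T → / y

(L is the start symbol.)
{ '/' }

To compute FOLLOW(E), find every occurrence of E on a right-hand side N → α E β: add FIRST(β) \ {ε}, and if β is empty or nullable also add FOLLOW(N). Iterate to a fixed point.

In T → E T -: E is followed by T '-', add FIRST(T '-') \ {ε} = { '/' }

Taking the union: FOLLOW(E) = { '/' }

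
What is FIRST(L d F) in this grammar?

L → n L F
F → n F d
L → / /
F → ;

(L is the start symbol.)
{ '/', 'n' }

FIRST sets of the non-terminals involved (from the grammar, by fixed-point iteration):
  FIRST(L) = { '/', 'n' }

To compute FIRST(L d F), process the symbols left to right:
Symbol L is a non-terminal. Add FIRST(L) \ {ε} = { '/', 'n' }
L is not nullable (ε ∉ FIRST(L)), so stop here.
FIRST(L d F) = { '/', 'n' }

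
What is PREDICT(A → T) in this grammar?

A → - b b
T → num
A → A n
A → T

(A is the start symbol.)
{ 'num' }

PREDICT(A → T) = (FIRST(RHS) \ {ε}) ∪ (FOLLOW(A) if ε ∈ FIRST(RHS), i.e. RHS ⇒* ε)
FIRST(T) = { 'num' }
FIRST(T) = { 'num' }
ε ∉ FIRST(T), so FOLLOW(A) is not added.
PREDICT(A → T) = { 'num' }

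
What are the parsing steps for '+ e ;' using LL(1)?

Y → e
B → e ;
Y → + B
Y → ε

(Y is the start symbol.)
LL(1) parsing maintains a stack (initially the start symbol over $) and the input. At each step: if the stack top is a terminal, match it against the current input token; if it is a non-terminal N, replace it with the RHS of M[N, lookahead] (the unique production whose predict set contains the lookahead).

Stack is shown with the top on the left.

Stack  Input    Action
----------------------
Y $    + e ; $  output Y → + B
+ B $  + e ; $  match '+'
B $    e ; $    output B → e ;
e ; $  e ; $    match 'e'
; $    ; $      match ';'
$      $        accept

The string is accepted.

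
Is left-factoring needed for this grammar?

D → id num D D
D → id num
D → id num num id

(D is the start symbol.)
Yes, D has productions with common prefix 'id num'

Left-factoring is needed when two productions for the same non-terminal
share a common prefix on the right-hand side.

Productions for D:
  D → id num D D
  D → id num
  D → id num num id

Found common prefix 'id num' in productions for D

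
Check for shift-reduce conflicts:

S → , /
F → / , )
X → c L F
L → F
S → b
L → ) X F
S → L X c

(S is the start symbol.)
Augment with S' → S and build the canonical LR(0) collection (I0 = CLOSURE({[S' → . S]}), then GOTO on every symbol after a dot until no new states appear). It has 18 states:
  I0: { [F → . / , )], [L → . ) X F], [L → . F], [S → . , /], [S → . L X c], [S → . b], [S' → . S] }  — shift
  I1: { [L → ) . X F], [X → . c L F] }  — shift
  I2: { [S → , . /] }  — shift
  I3: { [F → / . , )] }  — shift
  I4: { [L → F .] }  — reduce
  I5: { [S → L . X c], [X → . c L F] }  — shift
  I6: { [S' → S .] }  — accept
  I7: { [S → b .] }  — reduce
  I8: { [S → L X . c] }  — shift
  I9: { [F → . / , )], [L → . ) X F], [L → . F], [X → c . L F] }  — shift
  I10: { [F → . / , )], [X → c L . F] }  — shift
  I11: { [X → c L F .] }  — reduce
  I12: { [S → L X c .] }  — reduce
  I13: { [F → / , . )] }  — shift
  I14: { [F → / , ) .] }  — reduce
  I15: { [S → , / .] }  — reduce
  I16: { [F → . / , )], [L → ) X . F] }  — shift
  I17: { [L → ) X F .] }  — reduce

No state contains both a complete item and a shift item.

Answer: No shift-reduce conflicts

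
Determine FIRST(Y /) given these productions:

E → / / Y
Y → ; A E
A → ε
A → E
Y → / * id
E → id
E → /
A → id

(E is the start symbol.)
{ '/', ';' }

FIRST sets of the non-terminals involved (from the grammar, by fixed-point iteration):
  FIRST(Y) = { '/', ';' }

To compute FIRST(Y /), process the symbols left to right:
Symbol Y is a non-terminal. Add FIRST(Y) \ {ε} = { '/', ';' }
Y is not nullable (ε ∉ FIRST(Y)), so stop here.
FIRST(Y /) = { '/', ';' }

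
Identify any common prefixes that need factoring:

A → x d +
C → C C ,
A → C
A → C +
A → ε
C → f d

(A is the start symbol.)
Yes, A has productions with common prefix 'C'

Left-factoring is needed when two productions for the same non-terminal
share a common prefix on the right-hand side.

Productions for A:
  A → x d +
  A → C
  A → C +
  A → ε
Productions for C:
  C → C C ,
  C → f d

Found common prefix 'C' in productions for A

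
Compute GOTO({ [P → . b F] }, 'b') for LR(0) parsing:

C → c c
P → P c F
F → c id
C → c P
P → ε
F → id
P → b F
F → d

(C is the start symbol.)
GOTO(I, 'b') = CLOSURE({ [A → αX.β] : [A → α.Xβ] ∈ I, X = 'b' })

Items with dot before 'b', with the dot advanced:
  [P → . b F] → [P → b . F]
Closure of the advanced items:
  [P → b . F] has the dot before F: add [F → . c id], [F → . id], [F → . d]

GOTO = { [F → . c id], [F → . d], [F → . id], [P → b . F] }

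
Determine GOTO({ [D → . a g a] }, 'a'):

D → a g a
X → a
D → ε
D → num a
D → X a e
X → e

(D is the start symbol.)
GOTO(I, 'a') = CLOSURE({ [A → αX.β] : [A → α.Xβ] ∈ I, X = 'a' })

Items with dot before 'a', with the dot advanced:
  [D → . a g a] → [D → a . g a]
Closure adds nothing (no advanced item has the dot before a non-terminal).

GOTO = { [D → a . g a] }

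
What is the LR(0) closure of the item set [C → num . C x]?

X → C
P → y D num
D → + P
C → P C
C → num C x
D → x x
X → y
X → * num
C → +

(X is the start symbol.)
{ [C → . +], [C → . P C], [C → . num C x], [C → num . C x], [P → . y D num] }

Start with: [C → num . C x]
  [C → num . C x] has the dot before C: add [C → . P C], [C → . num C x], [C → . +]
  [C → . P C] has the dot before P: add [P → . y D num]
No further items can be added.

CLOSURE = { [C → . +], [C → . P C], [C → . num C x], [C → num . C x], [P → . y D num] }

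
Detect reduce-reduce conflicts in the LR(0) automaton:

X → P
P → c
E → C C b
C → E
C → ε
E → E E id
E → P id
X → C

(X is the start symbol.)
A reduce-reduce conflict occurs when an LR(0) state has two complete items [A → α .] and [B → β .] — both call for a reduction, and with no lookahead the parser cannot choose between them.

Augment with X' → X and build the canonical LR(0) collection (I0 = CLOSURE({[X' → . X]}), then GOTO on every symbol after a dot until no new states appear). It has 13 states:
  I0: { [C → . E], [C → .], [E → . C C b], [E → . E E id], [E → . P id], [P → . c], [X → . C], [X → . P], [X' → . X] }  — shift, reduce
  I1: { [C → . E], [C → .], [E → . C C b], [E → . E E id], [E → . P id], [E → C . C b], [P → . c], [X → C .] }  — shift, 2 reduces
  I2: { [C → . E], [C → .], [C → E .], [E → . C C b], [E → . E E id], [E → . P id], [E → E . E id], [P → . c] }  — shift, 2 reduces
  I3: { [E → P . id], [X → P .] }  — shift, reduce
  I4: { [X' → X .] }  — accept
  I5: { [P → c .] }  — reduce
  I6: { [E → P id .] }  — reduce
  I7: { [C → . E], [C → .], [E → . C C b], [E → . E E id], [E → . P id], [E → C . C b], [P → . c] }  — shift, reduce
  I8: { [C → . E], [C → .], [C → E .], [E → . C C b], [E → . E E id], [E → . P id], [E → E . E id], [E → E E . id], [P → . c] }  — shift, 2 reduces
  I9: { [E → P . id] }  — shift
  I10: { [E → E E id .] }  — reduce
  I11: { [C → . E], [C → .], [E → . C C b], [E → . E E id], [E → . P id], [E → C . C b], [E → C C . b], [P → . c] }  — shift, reduce
  I12: { [E → C C b .] }  — reduce

I1 contains complete items [C → .], [X → C .] — reduce-reduce conflict.
I2 contains complete items [C → .], [C → E .] — reduce-reduce conflict.
I8 contains complete items [C → .], [C → E .] — reduce-reduce conflict.

Answer: Yes — I1: [C → .] vs [X → C .]; I2: [C → .] vs [C → E .]; I8: [C → .] vs [C → E .]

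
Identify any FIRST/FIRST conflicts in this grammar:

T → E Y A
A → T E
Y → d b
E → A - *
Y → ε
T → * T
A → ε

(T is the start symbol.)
Yes. T → E Y A / T → '*' T on { '*' }

FIRST sets of the non-terminals at (or reachable through a nullable prefix from) the front of some alternative:
  FIRST(E) = { '*', '-' }
  FIRST(T) = { '*', '-' }

Productions for T:
  T → E Y A: FIRST = { '*', '-' }
  T → * T: FIRST = { '*' }
Productions for A:
  A → T E: FIRST = { '*', '-' }
  A → ε: FIRST = { ε }
Productions for Y:
  Y → d b: FIRST = { 'd' }
  Y → ε: FIRST = { ε }
E has only one production, so no FIRST/FIRST conflict is possible there.

Conflict for T: T → E Y A and T → * T
  Overlap: { '*' }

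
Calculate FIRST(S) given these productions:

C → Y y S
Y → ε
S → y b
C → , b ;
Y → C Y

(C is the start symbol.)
{ 'y' }

To compute FIRST(S), examine every production with S on the left-hand side, reading each right-hand side left to right until a non-nullable symbol is reached.

From S → y b:
  - y is a terminal: add 'y' and stop

Collecting: FIRST(S) = { 'y' }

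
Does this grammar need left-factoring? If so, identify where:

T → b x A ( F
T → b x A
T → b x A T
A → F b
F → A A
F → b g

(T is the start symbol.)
Yes, T has productions with common prefix 'b x A'

Left-factoring is needed when two productions for the same non-terminal
share a common prefix on the right-hand side.

Productions for T:
  T → b x A ( F
  T → b x A
  T → b x A T
Productions for F:
  F → A A
  F → b g

Found common prefix 'b x A' in productions for T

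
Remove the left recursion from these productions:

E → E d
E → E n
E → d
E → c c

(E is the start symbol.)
E → d E'
E → c c E'
E' → d E'
E' → n E'
E' → ε

E is directly left-recursive. The standard transformation for
  A → A α₁ | ... | A α_m | β₁ | ... | β_n
is
  A  → β₁ A' | ... | β_n A'
  A' → α₁ A' | ... | α_m A' | ε

E → d becomes E → d E'
E → c c becomes E → c c E'
E → E d becomes E' → d E'
E → E n becomes E' → n E'
Add E' → ε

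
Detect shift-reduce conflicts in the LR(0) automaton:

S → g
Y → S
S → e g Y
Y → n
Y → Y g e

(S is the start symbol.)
Augment with S' → S and build the canonical LR(0) collection (I0 = CLOSURE({[S' → . S]}), then GOTO on every symbol after a dot until no new states appear). It has 10 states:
  I0: { [S → . e g Y], [S → . g], [S' → . S] }  — shift
  I1: { [S' → S .] }  — accept
  I2: { [S → e . g Y] }  — shift
  I3: { [S → g .] }  — reduce
  I4: { [S → . e g Y], [S → . g], [S → e g . Y], [Y → . S], [Y → . Y g e], [Y → . n] }  — shift
  I5: { [Y → S .] }  — reduce
  I6: { [S → e g Y .], [Y → Y . g e] }  — shift, reduce
  I7: { [Y → n .] }  — reduce
  I8: { [Y → Y g . e] }  — shift
  I9: { [Y → Y g e .] }  — reduce

I6 contains reduce item [S → e g Y .] and shift item [Y → Y . g e] — shift-reduce conflict.

Answer: Yes — I6: [S → e g Y .] vs [Y → Y . g e]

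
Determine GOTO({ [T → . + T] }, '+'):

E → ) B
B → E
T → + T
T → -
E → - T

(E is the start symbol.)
GOTO(I, '+') = CLOSURE({ [A → αX.β] : [A → α.Xβ] ∈ I, X = '+' })

Items with dot before '+', with the dot advanced:
  [T → . + T] → [T → + . T]
Closure of the advanced items:
  [T → + . T] has the dot before T: add [T → . + T], [T → . -]

GOTO = { [T → + . T], [T → . + T], [T → . -] }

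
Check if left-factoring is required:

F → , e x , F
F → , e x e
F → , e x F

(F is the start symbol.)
Left-factoring is needed when two productions for the same non-terminal
share a common prefix on the right-hand side.

Productions for F:
  F → , e x , F
  F → , e x e
  F → , e x F

Found common prefix ', e x' in productions for F

Answer: Yes, F has productions with common prefix ', e x'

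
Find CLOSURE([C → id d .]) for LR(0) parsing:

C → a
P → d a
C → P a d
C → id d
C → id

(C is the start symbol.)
To compute CLOSURE, for each item [A → α.Bβ] where B is a non-terminal, add [B → .γ] for all productions B → γ; repeat for the newly added items until nothing changes.

Start with: [C → id d .]
The dot is at the end, so nothing is added.

CLOSURE = { [C → id d .] }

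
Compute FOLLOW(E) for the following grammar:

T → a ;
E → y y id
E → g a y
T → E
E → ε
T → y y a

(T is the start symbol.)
{ $ }

In T → E: E is at the end, add FOLLOW(T)

The FOLLOW sets referred to above (computed the same way, to a fixed point):
  FOLLOW(T) = { $ }

Taking the union: FOLLOW(E) = { $ }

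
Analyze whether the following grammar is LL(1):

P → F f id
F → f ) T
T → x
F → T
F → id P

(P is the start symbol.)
A grammar is LL(1) if for each non-terminal N with multiple productions, the predict sets of those productions are pairwise disjoint, where PREDICT(N → α) = (FIRST(α) \ {ε}) ∪ (FOLLOW(N) if α ⇒* ε).

Relevant sets:
  FIRST(T) = { 'x' }

For F:
  PREDICT(F → f ')' T) = { 'f' }
  PREDICT(F → T) = { 'x' }
  PREDICT(F → id P) = { 'id' }
P, T have a single production, so nothing to check there.

All predict sets are disjoint. The grammar IS LL(1).

Answer: Yes, the grammar is LL(1).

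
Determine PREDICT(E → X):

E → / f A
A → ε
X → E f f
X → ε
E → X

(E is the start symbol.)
PREDICT(E → X) = (FIRST(RHS) \ {ε}) ∪ (FOLLOW(E) if ε ∈ FIRST(RHS), i.e. RHS ⇒* ε)
FIRST(X) = { '/', 'f', ε }
FIRST(X) = { '/', 'f', ε }
ε ∈ FIRST(X) (the right-hand side is nullable), so add FOLLOW(E) = { $, 'f' }
PREDICT(E → X) = { $, '/', 'f' }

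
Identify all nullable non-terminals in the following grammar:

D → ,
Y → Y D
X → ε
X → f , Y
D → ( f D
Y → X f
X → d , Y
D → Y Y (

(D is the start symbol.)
A non-terminal is nullable if it can derive ε (the empty string): either it has an ε-production, or it has a production whose right-hand side consists entirely of nullable non-terminals.

ε-productions: X → ε
So X is immediately nullable.
No further non-terminal can be added: every production for the remaining non-terminals contains a terminal or a non-nullable non-terminal.
Nullable = { 'X' }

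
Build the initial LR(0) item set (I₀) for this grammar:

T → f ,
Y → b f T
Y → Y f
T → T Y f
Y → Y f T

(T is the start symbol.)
{ [T → . T Y f], [T → . f ,], [T' → . T] }

First, augment the grammar with T' → T
I₀ = CLOSURE({ [T' → . T] }):
  [T' → . T] has the dot before T: add [T → . f ,], [T → . T Y f]
No further items can be added.

I₀ = { [T → . T Y f], [T → . f ,], [T' → . T] }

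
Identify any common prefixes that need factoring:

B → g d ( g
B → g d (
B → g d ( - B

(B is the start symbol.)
Left-factoring is needed when two productions for the same non-terminal
share a common prefix on the right-hand side.

Productions for B:
  B → g d ( g
  B → g d (
  B → g d ( - B

Found common prefix 'g d (' in productions for B

Answer: Yes, B has productions with common prefix 'g d ('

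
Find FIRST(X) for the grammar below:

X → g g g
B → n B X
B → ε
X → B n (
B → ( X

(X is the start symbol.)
{ '(', 'g', 'n' }

FIRST sets of the other non-terminals involved (by the same procedure, iterated to a fixed point):
  FIRST(B) = { '(', 'n', ε }

From X → g g g:
  - g is a terminal: add 'g' and stop
From X → B n (:
  - B is a non-terminal: add FIRST(B) \ {ε} = { '(', 'n' }
    B is nullable, so continue to the next symbol
  - n is a terminal: add 'n' and stop

Collecting: FIRST(X) = { '(', 'g', 'n' }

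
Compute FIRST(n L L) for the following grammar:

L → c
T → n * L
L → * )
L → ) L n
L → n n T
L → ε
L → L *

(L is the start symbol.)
{ 'n' }

To compute FIRST(n L L), process the symbols left to right:
Symbol n is a terminal. Add 'n' and stop.
FIRST(n L L) = { 'n' }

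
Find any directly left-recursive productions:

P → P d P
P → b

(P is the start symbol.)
Yes, P is left-recursive

Direct left recursion occurs when N → N α for some non-terminal N (the right-hand side begins with the left-hand side itself).

P → P d P: LEFT RECURSIVE (starts with P)
P → b: starts with b

The grammar has direct left recursion on: P.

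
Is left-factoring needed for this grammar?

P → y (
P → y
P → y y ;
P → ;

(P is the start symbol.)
Left-factoring is needed when two productions for the same non-terminal
share a common prefix on the right-hand side.

Productions for P:
  P → y (
  P → y
  P → y y ;
  P → ;

Found common prefix 'y' in productions for P

Answer: Yes, P has productions with common prefix 'y'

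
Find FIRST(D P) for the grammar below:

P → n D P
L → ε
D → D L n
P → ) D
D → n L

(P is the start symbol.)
FIRST sets of the non-terminals involved (from the grammar, by fixed-point iteration):
  FIRST(D) = { 'n' }

To compute FIRST(D P), process the symbols left to right:
Symbol D is a non-terminal. Add FIRST(D) \ {ε} = { 'n' }
D is not nullable (ε ∉ FIRST(D)), so stop here.
FIRST(D P) = { 'n' }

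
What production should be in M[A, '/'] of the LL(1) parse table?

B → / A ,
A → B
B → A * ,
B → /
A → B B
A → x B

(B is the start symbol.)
To find M[A, '/'], we find productions for A where '/' is in the predict set (PREDICT(N → α) = (FIRST(α) \ {ε}) ∪ (FOLLOW(N) if α ⇒* ε)).

Relevant sets:
  FIRST(B) = { '/', 'x' }

A → B: PREDICT = { '/', 'x' }
  '/' is in predict set, so this production goes in M[A, '/']
A → B B: PREDICT = { '/', 'x' }
  '/' is in predict set, so this production goes in M[A, '/']
A → x B: PREDICT = { 'x' }

M[A, '/'] = A → B, A → B B  (a multiply-defined cell — the grammar is not LL(1))

Answer: A → B, A → B B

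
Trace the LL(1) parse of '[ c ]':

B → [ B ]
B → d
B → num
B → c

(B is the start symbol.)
LL(1) parsing maintains a stack (initially the start symbol over $) and the input. At each step: if the stack top is a terminal, match it against the current input token; if it is a non-terminal N, replace it with the RHS of M[N, lookahead] (the unique production whose predict set contains the lookahead).

Stack is shown with the top on the left.

Stack    Input    Action
------------------------
B $      [ c ] $  output B → [ B ]
[ B ] $  [ c ] $  match '['
B ] $    c ] $    output B → c
c ] $    c ] $    match 'c'
] $      ] $      match ']'
$        $        accept

The string is accepted.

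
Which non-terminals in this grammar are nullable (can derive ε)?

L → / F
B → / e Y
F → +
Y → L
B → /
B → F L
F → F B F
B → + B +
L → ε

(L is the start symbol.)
A non-terminal is nullable if it can derive ε (the empty string): either it has an ε-production, or it has a production whose right-hand side consists entirely of nullable non-terminals.

ε-productions: L → ε
So L is immediately nullable.
Y → L: every symbol on the right is nullable, so Y is nullable too.
No further non-terminal can be added: every production for the remaining non-terminals contains a terminal or a non-nullable non-terminal.
Nullable = { 'L', 'Y' }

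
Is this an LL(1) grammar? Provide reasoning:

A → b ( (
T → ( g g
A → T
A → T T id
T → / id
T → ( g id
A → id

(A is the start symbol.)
No. Predict set conflict for A: { '(', '/' }

Relevant sets:
  FIRST(T) = { '(', '/' }

For A:
  PREDICT(A → b '(' '(') = { 'b' }
  PREDICT(A → T) = { '(', '/' }
  PREDICT(A → T T id) = { '(', '/' }
  PREDICT(A → id) = { 'id' }
For T:
  PREDICT(T → '(' g g) = { '(' }
  PREDICT(T → '/' id) = { '/' }
  PREDICT(T → '(' g id) = { '(' }

Conflict found: Predict set conflict for A: { '(', '/' }
The grammar is NOT LL(1).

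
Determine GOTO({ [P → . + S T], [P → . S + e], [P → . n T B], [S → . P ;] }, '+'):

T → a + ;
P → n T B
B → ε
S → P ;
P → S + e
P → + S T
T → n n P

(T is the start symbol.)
GOTO(I, '+') = CLOSURE({ [A → αX.β] : [A → α.Xβ] ∈ I, X = '+' })

Items with dot before '+', with the dot advanced:
  [P → . + S T] → [P → + . S T]
Closure of the advanced items:
  [P → + . S T] has the dot before S: add [S → . P ;]
  [S → . P ;] has the dot before P: add [P → . n T B], [P → . S + e], [P → . + S T]

GOTO = { [P → + . S T], [P → . + S T], [P → . S + e], [P → . n T B], [S → . P ;] }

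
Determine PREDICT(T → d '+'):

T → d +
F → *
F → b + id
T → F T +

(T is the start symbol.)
{ 'd' }

PREDICT(T → d '+') = (FIRST(RHS) \ {ε}) ∪ (FOLLOW(T) if ε ∈ FIRST(RHS), i.e. RHS ⇒* ε)
FIRST(d '+') = { 'd' }
ε ∉ FIRST(d '+'), so FOLLOW(T) is not added.
PREDICT(T → d '+') = { 'd' }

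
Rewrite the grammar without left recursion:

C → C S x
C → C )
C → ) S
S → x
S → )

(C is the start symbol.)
C → ) S C'
C' → S x C'
C' → ) C'
C' → ε
S → x
S → )

C is directly left-recursive. The standard transformation for
  A → A α₁ | ... | A α_m | β₁ | ... | β_n
is
  A  → β₁ A' | ... | β_n A'
  A' → α₁ A' | ... | α_m A' | ε

C → ) S becomes C → ) S C'
C → C S x becomes C' → S x C'
C → C ) becomes C' → ) C'
Add C' → ε

Productions for other non-terminals are unchanged:
  S → x
  S → )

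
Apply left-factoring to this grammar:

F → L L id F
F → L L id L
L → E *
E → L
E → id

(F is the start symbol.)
Left-factoring transforms A → αβ₁ | αβ₂ into A → αA' and A' → β₁ | β₂
(α is the longest common prefix among the alternatives). Repeat until
no nonterminal has two alternatives with a common prefix.

Round 1: F has alternatives sharing prefix 'L L id'. Introduce F': F → L L id F'
  Add: F' → F
  Add: F' → L

No remaining common prefixes — done.

Resulting grammar:
F → L L id F'
F' → F
F' → L
L → E *
E → L
E → id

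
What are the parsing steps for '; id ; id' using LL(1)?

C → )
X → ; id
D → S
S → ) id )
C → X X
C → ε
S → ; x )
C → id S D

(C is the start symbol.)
LL(1) parsing maintains a stack (initially the start symbol over $) and the input. At each step: if the stack top is a terminal, match it against the current input token; if it is a non-terminal N, replace it with the RHS of M[N, lookahead] (the unique production whose predict set contains the lookahead).

Stack is shown with the top on the left.

Stack     Input        Action
-----------------------------
C $       ; id ; id $  output C → X X
X X $     ; id ; id $  output X → ; id
; id X $  ; id ; id $  match ';'
id X $    id ; id $    match 'id'
X $       ; id $       output X → ; id
; id $    ; id $       match ';'
id $      id $         match 'id'
$         $            accept

The string is accepted.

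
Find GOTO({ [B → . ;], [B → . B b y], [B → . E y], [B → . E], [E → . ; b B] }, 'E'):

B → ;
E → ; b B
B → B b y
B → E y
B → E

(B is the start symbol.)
GOTO(I, 'E') = CLOSURE({ [A → αX.β] : [A → α.Xβ] ∈ I, X = 'E' })

Items with dot before 'E', with the dot advanced:
  [B → . E] → [B → E .]
  [B → . E y] → [B → E . y]
Closure adds nothing (no advanced item has the dot before a non-terminal).

GOTO = { [B → E . y], [B → E .] }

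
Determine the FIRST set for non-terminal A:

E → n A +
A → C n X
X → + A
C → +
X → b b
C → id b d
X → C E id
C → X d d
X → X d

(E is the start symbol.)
FIRST sets of the other non-terminals involved (by the same procedure, iterated to a fixed point):
  FIRST(C) = { '+', 'b', 'id' }

From A → C n X:
  - C is a non-terminal: add FIRST(C) \ {ε} = { '+', 'b', 'id' }
    C is not nullable, so stop

Collecting: FIRST(A) = { '+', 'b', 'id' }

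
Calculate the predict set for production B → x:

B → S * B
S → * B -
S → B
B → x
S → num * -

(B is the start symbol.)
PREDICT(B → x) = (FIRST(RHS) \ {ε}) ∪ (FOLLOW(B) if ε ∈ FIRST(RHS), i.e. RHS ⇒* ε)
FIRST(x) = { 'x' }
ε ∉ FIRST(x), so FOLLOW(B) is not added.
PREDICT(B → x) = { 'x' }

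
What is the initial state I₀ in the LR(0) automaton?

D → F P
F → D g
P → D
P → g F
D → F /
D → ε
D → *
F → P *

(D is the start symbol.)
First, augment the grammar with D' → D
I₀ = CLOSURE({ [D' → . D] }):
  [D' → . D] has the dot before D: add [D → . F P], [D → . F /], [D → .], [D → . *]
  [D → . F P] has the dot before F: add [F → . D g], [F → . P *]
  [F → . P *] has the dot before P: add [P → . D], [P → . g F]
No further items can be added.

I₀ = { [D → . *], [D → . F /], [D → . F P], [D → .], [D' → . D], [F → . D g], [F → . P *], [P → . D], [P → . g F] }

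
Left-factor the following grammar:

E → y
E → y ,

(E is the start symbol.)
E → y E'
E' → ε
E' → ,

Left-factoring transforms A → αβ₁ | αβ₂ into A → αA' and A' → β₁ | β₂
(α is the longest common prefix among the alternatives). Repeat until
no nonterminal has two alternatives with a common prefix.

Round 1: E has alternatives sharing prefix 'y'. Introduce E': E → y E'
  Add: E' → ε
  Add: E' → ,

No remaining common prefixes — done.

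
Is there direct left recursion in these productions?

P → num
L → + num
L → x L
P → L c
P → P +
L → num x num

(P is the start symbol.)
Direct left recursion occurs when N → N α for some non-terminal N (the right-hand side begins with the left-hand side itself).

P → num: starts with num
L → + num: starts with '+'
L → x L: starts with x
P → L c: starts with L
P → P +: LEFT RECURSIVE (starts with P)
L → num x num: starts with num

The grammar has direct left recursion on: P.

Answer: Yes, P is left-recursive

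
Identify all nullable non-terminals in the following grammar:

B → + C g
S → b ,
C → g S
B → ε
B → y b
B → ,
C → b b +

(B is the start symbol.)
A non-terminal is nullable if it can derive ε (the empty string): either it has an ε-production, or it has a production whose right-hand side consists entirely of nullable non-terminals.

ε-productions: B → ε
So B is immediately nullable.
No further non-terminal can be added: every production for the remaining non-terminals contains a terminal or a non-nullable non-terminal.
Nullable = { 'B' }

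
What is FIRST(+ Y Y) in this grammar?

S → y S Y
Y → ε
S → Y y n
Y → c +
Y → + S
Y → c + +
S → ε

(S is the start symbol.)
{ '+' }

To compute FIRST(+ Y Y), process the symbols left to right:
Symbol + is a terminal. Add '+' and stop.
FIRST(+ Y Y) = { '+' }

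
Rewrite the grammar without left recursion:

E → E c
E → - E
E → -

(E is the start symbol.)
E → - E E'
E → - E'
E' → c E'
E' → ε

E is directly left-recursive. The standard transformation for
  A → A α₁ | ... | A α_m | β₁ | ... | β_n
is
  A  → β₁ A' | ... | β_n A'
  A' → α₁ A' | ... | α_m A' | ε

E → - E becomes E → - E E'
E → - becomes E → - E'
E → E c becomes E' → c E'
Add E' → ε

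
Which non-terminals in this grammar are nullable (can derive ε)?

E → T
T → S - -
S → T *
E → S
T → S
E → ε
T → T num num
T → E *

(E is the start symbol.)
{ 'E' }

A non-terminal is nullable if it can derive ε (the empty string): either it has an ε-production, or it has a production whose right-hand side consists entirely of nullable non-terminals.

ε-productions: E → ε
So E is immediately nullable.
No further non-terminal can be added: every production for the remaining non-terminals contains a terminal or a non-nullable non-terminal.
Nullable = { 'E' }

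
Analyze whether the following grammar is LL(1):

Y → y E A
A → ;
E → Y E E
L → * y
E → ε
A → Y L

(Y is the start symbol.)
No. Predict set conflict for E: { 'y' }

A grammar is LL(1) if for each non-terminal N with multiple productions, the predict sets of those productions are pairwise disjoint, where PREDICT(N → α) = (FIRST(α) \ {ε}) ∪ (FOLLOW(N) if α ⇒* ε).

Relevant sets:
  FIRST(Y) = { 'y' }
  FOLLOW(E) = { ';', 'y' }

For A:
  PREDICT(A → ';') = { ';' }
  PREDICT(A → Y L) = { 'y' }
For E:
  PREDICT(E → Y E E) = { 'y' }
  PREDICT(E → ε) = { ';', 'y' }
Y, L have a single production, so nothing to check there.

Conflict found: Predict set conflict for E: { 'y' }
The grammar is NOT LL(1).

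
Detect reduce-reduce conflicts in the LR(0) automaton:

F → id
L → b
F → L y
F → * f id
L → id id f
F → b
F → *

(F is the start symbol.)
Augment with F' → F and build the canonical LR(0) collection (I0 = CLOSURE({[F' → . F]}), then GOTO on every symbol after a dot until no new states appear). It has 11 states:
  I0: { [F → . * f id], [F → . *], [F → . L y], [F → . b], [F → . id], [F' → . F], [L → . b], [L → . id id f] }  — shift
  I1: { [F → * . f id], [F → * .] }  — shift, reduce
  I2: { [F' → F .] }  — accept
  I3: { [F → L . y] }  — shift
  I4: { [F → b .], [L → b .] }  — 2 reduces
  I5: { [F → id .], [L → id . id f] }  — shift, reduce
  I6: { [L → id id . f] }  — shift
  I7: { [L → id id f .] }  — reduce
  I8: { [F → L y .] }  — reduce
  I9: { [F → * f . id] }  — shift
  I10: { [F → * f id .] }  — reduce

I4 contains complete items [F → b .], [L → b .] — reduce-reduce conflict.

Answer: Yes — I4: [F → b .] vs [L → b .]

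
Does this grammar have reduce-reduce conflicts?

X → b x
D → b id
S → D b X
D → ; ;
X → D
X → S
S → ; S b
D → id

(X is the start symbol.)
Augment with X' → X and build the canonical LR(0) collection (I0 = CLOSURE({[X' → . X]}), then GOTO on every symbol after a dot until no new states appear). It has 16 states:
  I0: { [D → . ; ;], [D → . b id], [D → . id], [S → . ; S b], [S → . D b X], [X → . D], [X → . S], [X → . b x], [X' → . X] }  — shift
  I1: { [D → . ; ;], [D → . b id], [D → . id], [D → ; . ;], [S → . ; S b], [S → . D b X], [S → ; . S b] }  — shift
  I2: { [S → D . b X], [X → D .] }  — shift, reduce
  I3: { [X → S .] }  — reduce
  I4: { [X' → X .] }  — accept
  I5: { [D → b . id], [X → b . x] }  — shift
  I6: { [D → id .] }  — reduce
  I7: { [D → b id .] }  — reduce
  I8: { [X → b x .] }  — reduce
  I9: { [D → . ; ;], [D → . b id], [D → . id], [S → . ; S b], [S → . D b X], [S → D b . X], [X → . D], [X → . S], [X → . b x] }  — shift
  I10: { [S → D b X .] }  — reduce
  I11: { [D → . ; ;], [D → . b id], [D → . id], [D → ; . ;], [D → ; ; .], [S → . ; S b], [S → . D b X], [S → ; . S b] }  — shift, reduce
  I12: { [S → D . b X] }  — shift
  I13: { [S → ; S . b] }  — shift
  I14: { [D → b . id] }  — shift
  I15: { [S → ; S b .] }  — reduce

No state contains more than one complete item.

Answer: No reduce-reduce conflicts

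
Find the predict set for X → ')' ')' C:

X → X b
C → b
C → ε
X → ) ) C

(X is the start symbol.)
PREDICT(X → ')' ')' C) = (FIRST(RHS) \ {ε}) ∪ (FOLLOW(X) if ε ∈ FIRST(RHS), i.e. RHS ⇒* ε)
FIRST(')' ')' C) = { ')' }
ε ∉ FIRST(')' ')' C), so FOLLOW(X) is not added.
PREDICT(X → ')' ')' C) = { ')' }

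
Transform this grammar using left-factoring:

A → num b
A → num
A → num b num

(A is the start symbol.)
Left-factoring transforms A → αβ₁ | αβ₂ into A → αA' and A' → β₁ | β₂
(α is the longest common prefix among the alternatives). Repeat until
no nonterminal has two alternatives with a common prefix.

Round 1: A has alternatives sharing prefix 'num'. Introduce A': A → num A'
  Add: A' → b
  Add: A' → ε
  Add: A' → b num

Round 2: A' has alternatives sharing prefix 'b'. Introduce A'': A' → b A''
  Add: A'' → ε
  Add: A'' → num

No remaining common prefixes — done.

Resulting grammar:
A → num A'
A' → b A''
A'' → ε
A'' → num
A' → ε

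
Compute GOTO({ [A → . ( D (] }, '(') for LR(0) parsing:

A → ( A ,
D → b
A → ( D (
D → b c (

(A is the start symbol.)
GOTO(I, '(') = CLOSURE({ [A → αX.β] : [A → α.Xβ] ∈ I, X = '(' })

Items with dot before '(', with the dot advanced:
  [A → . ( D (] → [A → ( . D (]
Closure of the advanced items:
  [A → ( . D (] has the dot before D: add [D → . b], [D → . b c (]

GOTO = { [A → ( . D (], [D → . b c (], [D → . b] }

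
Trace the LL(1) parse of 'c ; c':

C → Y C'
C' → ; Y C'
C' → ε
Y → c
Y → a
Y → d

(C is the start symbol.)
LL(1) parsing maintains a stack (initially the start symbol over $) and the input. At each step: if the stack top is a terminal, match it against the current input token; if it is a non-terminal N, replace it with the RHS of M[N, lookahead] (the unique production whose predict set contains the lookahead).

Stack is shown with the top on the left.

Stack     Input    Action
-------------------------
C $       c ; c $  output C → Y C'
Y C' $    c ; c $  output Y → c
c C' $    c ; c $  match 'c'
C' $      ; c $    output C' → ; Y C'
; Y C' $  ; c $    match ';'
Y C' $    c $      output Y → c
c C' $    c $      match 'c'
C' $      $        output C' → ε
$         $        accept

The string is accepted.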